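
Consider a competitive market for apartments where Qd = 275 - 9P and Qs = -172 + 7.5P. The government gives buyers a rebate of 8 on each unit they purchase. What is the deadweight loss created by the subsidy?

Pre-subsidy: 275 - 9P = -172 + 7.5P gives P* = 298/11, Q* = 343/11.
With the rebate, buyers effectively pay Pb = Ps − 8, where Ps is the price sellers receive.
Demand in terms of Ps becomes Qd = 275 − 9(Ps − 8) = 347 - 9Ps. Setting this equal to supply: 347 - 9Ps = -172 + 7.5Ps, so Ps = 346/11.
Buyers pay Pb = 346/11 − 8 = 258/11; Q' = -172 + 7.5·(346/11) = 703/11.
The subsidy expands output by 703/11 − 343/11 = 360/11 past the efficient level; on those units the gap between marginal cost and willingness to pay runs from 0 up to 8.
DWL = ½ × 8 × 360/11 = 1440/11.

Deadweight loss = 1440/11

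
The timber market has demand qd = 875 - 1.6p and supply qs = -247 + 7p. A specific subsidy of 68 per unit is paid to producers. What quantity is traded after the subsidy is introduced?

Pre-subsidy: 875 - 1.6p = -247 + 7p gives p* = 5610/43, q* = 28649/43.
With the subsidy, sellers receive ps = pb + 68 for each unit, where pb is the price buyers pay.
Supply in terms of pb becomes qs = -247 + 7(pb + 68) = 229 + 7pb. Setting this equal to demand: 875 - 1.6pb = 229 + 7pb, so pb = 3230/43.
Sellers receive ps = 3230/43 + 68 = 6154/43; q' = 875 − 1.6·(3230/43) = 32457/43.

q' = 32457/43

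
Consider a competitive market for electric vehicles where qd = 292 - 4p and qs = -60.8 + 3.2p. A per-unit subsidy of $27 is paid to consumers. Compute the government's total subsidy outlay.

Pre-subsidy: 292 - 4p = -60.8 + 3.2p gives p* = 49, q* = 96.
With the rebate, buyers effectively pay pb = ps − 27, where ps is the price sellers receive.
Demand in terms of ps becomes qd = 292 − 4(ps − 27) = 400 - 4ps. Setting this equal to supply: 400 - 4ps = -60.8 + 3.2ps, so ps = 64.
Buyers pay pb = 64 − 27 = 37; q' = -60.8 + 3.2·64 = 144.
Government outlay = subsidy × quantity = 27 × 144 = 3888.

Government cost = $3888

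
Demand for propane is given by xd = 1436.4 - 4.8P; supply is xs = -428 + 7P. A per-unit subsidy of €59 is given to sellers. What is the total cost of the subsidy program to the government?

Pre-subsidy: 1436.4 - 4.8P = -428 + 7P gives P* = 158, x* = 678.
With the subsidy, sellers receive Ps = Pb + 59 for each unit, where Pb is the price buyers pay.
Supply in terms of Pb becomes xs = -428 + 7(Pb + 59) = -15 + 7Pb. Setting this equal to demand: 1436.4 - 4.8Pb = -15 + 7Pb, so Pb = 123.
Sellers receive Ps = 123 + 59 = 182; x' = 1436.4 − 4.8·123 = 846.
Government outlay = subsidy × quantity = 59 × 846 = 49914.

Government cost = €49914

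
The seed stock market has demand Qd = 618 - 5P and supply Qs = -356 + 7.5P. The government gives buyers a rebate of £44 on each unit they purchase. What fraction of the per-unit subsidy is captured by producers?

Producer share = 0.4

Pre-subsidy: 618 - 5P = -356 + 7.5P gives P* = 77.92, Q* = 228.4.
With the rebate, buyers effectively pay Pb = Ps − 44, where Ps is the price sellers receive.
Demand in terms of Ps becomes Qd = 618 − 5(Ps − 44) = 838 - 5Ps. Setting this equal to supply: 838 - 5Ps = -356 + 7.5Ps, so Ps = 95.52.
Buyers pay Pb = 95.52 − 44 = 51.52; Q' = -356 + 7.5·95.52 = 360.4.
Buyers' price falls by P* − Pb = 77.92 − 51.52 = 26.4; sellers' price rises by Ps − P* = 95.52 − 77.92 = 17.6.
So producers capture 17.6/44 = 0.4 of each unit of subsidy.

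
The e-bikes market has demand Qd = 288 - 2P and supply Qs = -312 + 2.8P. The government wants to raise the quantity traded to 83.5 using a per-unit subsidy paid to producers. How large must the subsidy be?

Required subsidy s = 39 per unit

At Q = 83.5, invert demand for the buyer price: Pb = (288 − 83.5)/2 = 102.25; invert supply for the seller price: Ps = (83.5 − (-312))/2.8 = 141.25.
The subsidy must fill the gap: s = Ps − Pb = 141.25 − 102.25 = 39.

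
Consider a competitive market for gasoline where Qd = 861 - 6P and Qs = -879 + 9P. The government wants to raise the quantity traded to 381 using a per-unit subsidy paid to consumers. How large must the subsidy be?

Required subsidy s = 60 per unit

At Q = 381, invert demand for the buyer price: Pb = (861 − 381)/6 = 80; invert supply for the seller price: Ps = (381 − (-879))/9 = 140.
The subsidy must fill the gap: s = Ps − Pb = 140 − 80 = 60.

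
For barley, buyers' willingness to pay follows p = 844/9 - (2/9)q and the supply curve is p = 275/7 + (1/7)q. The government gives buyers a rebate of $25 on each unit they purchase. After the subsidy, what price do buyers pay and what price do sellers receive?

Pre-subsidy: 844/9 - (2/9)q = 275/7 + (1/7)q gives q* = 3433/23 and p* = 1394/23.
With the rebate, buyers effectively pay pb = ps − 25, where ps is the price sellers receive.
On the curves, pb = 844/9 - (2/9)q and ps = 275/7 + (1/7)q; the wedge ps − pb = 25 gives 275/7 + (1/7)q − (844/9 - (2/9)q) = 25, so q' = 5008/23.
Then pb = 844/9 − (2/9)·(5008/23) = 1044/23 and ps = 275/7 + (1/7)·(5008/23) = 1619/23.

Buyers pay 1044/23; sellers receive 1619/23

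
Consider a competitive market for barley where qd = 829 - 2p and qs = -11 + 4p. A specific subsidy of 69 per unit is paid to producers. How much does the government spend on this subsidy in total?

Pre-subsidy: 829 - 2p = -11 + 4p gives p* = 140, q* = 549.
With the subsidy, sellers receive ps = pb + 69 for each unit, where pb is the price buyers pay.
Supply in terms of pb becomes qs = -11 + 4(pb + 69) = 265 + 4pb. Setting this equal to demand: 829 - 2pb = 265 + 4pb, so pb = 94.
Sellers receive ps = 94 + 69 = 163; q' = 829 − 2·94 = 641.
Government outlay = subsidy × quantity = 69 × 641 = 44229.

Government cost = 44229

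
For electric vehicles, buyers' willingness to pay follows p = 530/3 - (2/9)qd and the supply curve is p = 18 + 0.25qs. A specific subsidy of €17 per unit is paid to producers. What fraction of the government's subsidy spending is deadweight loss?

DWL / government spending = 3/62

Pre-subsidy: 530/3 - (2/9)q = 18 + 0.25q gives q* = 336 and p* = 102.
With the subsidy, sellers receive ps = pb + 17 for each unit, where pb is the price buyers pay.
On the curves, pb = 530/3 - (2/9)q and ps = 18 + 0.25q; the wedge ps − pb = 17 gives 18 + 0.25q − (530/3 - (2/9)q) = 17, so q' = 372.
Then pb = 530/3 − (2/9)·372 = 94 and ps = 18 + 0.25·372 = 111.
ΔCS = ½(336 + 372)(102 − 94) = 2832; ΔPS = ½(336 + 372)(111 − 102) = 3186.
Government spending = 17 × 372 = 6324.
DWL = ½ × 17 × (372 − 336) = 306; fraction = 306 / 6324 = 3/62.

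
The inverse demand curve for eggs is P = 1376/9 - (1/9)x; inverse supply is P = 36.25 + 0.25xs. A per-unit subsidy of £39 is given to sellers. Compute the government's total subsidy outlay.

Government cost = £16809

Pre-subsidy: 1376/9 - (1/9)x = 36.25 + 0.25x gives x* = 323 and P* = 117.
With the subsidy, sellers receive Ps = Pb + 39 for each unit, where Pb is the price buyers pay.
On the curves, Pb = 1376/9 - (1/9)x and Ps = 36.25 + 0.25x; the wedge Ps − Pb = 39 gives 36.25 + 0.25x − (1376/9 - (1/9)x) = 39, so x' = 431.
Then Pb = 1376/9 − (1/9)·431 = 105 and Ps = 36.25 + 0.25·431 = 144.
Government outlay = subsidy × quantity = 39 × 431 = 16809.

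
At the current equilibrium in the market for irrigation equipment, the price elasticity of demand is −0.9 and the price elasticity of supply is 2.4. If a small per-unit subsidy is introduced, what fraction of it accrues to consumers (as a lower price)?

Consumer share = 8/11

For a small subsidy around the equilibrium, the benefit split depends on the relative slopes, which at a point are proportional to the elasticities.
Buyer share = εs/(εs + |εd|) = 2.4/(2.4 + 0.9) = 8/11; seller share = |εd|/(εs + |εd|) = 3/11.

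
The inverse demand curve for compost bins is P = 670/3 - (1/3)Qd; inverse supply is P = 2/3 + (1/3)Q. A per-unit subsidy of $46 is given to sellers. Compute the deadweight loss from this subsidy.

Deadweight loss = $1587

Pre-subsidy: 670/3 - (1/3)Q = 2/3 + (1/3)Q gives Q* = 334 and P* = 112.
With the subsidy, sellers receive Ps = Pb + 46 for each unit, where Pb is the price buyers pay.
On the curves, Pb = 670/3 - (1/3)Q and Ps = 2/3 + (1/3)Q; the wedge Ps − Pb = 46 gives 2/3 + (1/3)Q − (670/3 - (1/3)Q) = 46, so Q' = 403.
Then Pb = 670/3 − (1/3)·403 = 89 and Ps = 2/3 + (1/3)·403 = 135.
The subsidy expands output by 403 − 334 = 69 past the efficient level; on those units the gap between marginal cost and willingness to pay runs from 0 up to 46.
DWL = ½ × 46 × 69 = 1587.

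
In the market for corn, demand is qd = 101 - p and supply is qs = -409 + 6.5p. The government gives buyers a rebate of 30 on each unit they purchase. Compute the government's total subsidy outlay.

Pre-subsidy: 101 - p = -409 + 6.5p gives p* = 68, q* = 33.
With the rebate, buyers effectively pay pb = ps − 30, where ps is the price sellers receive.
Demand in terms of ps becomes qd = 101 − 1(ps − 30) = 131 - ps. Setting this equal to supply: 131 - ps = -409 + 6.5ps, so ps = 72.
Buyers pay pb = 72 − 30 = 42; q' = -409 + 6.5·72 = 59.
Government outlay = subsidy × quantity = 30 × 59 = 1770.

Government cost = 1770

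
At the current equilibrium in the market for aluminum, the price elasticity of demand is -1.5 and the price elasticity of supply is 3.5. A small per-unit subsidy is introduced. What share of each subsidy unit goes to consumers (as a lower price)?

For a small subsidy around the equilibrium, the benefit split depends on the relative slopes, which at a point are proportional to the elasticities.
Buyer share = εs/(εs + |εd|) = 3.5/(3.5 + 1.5) = 0.7; seller share = |εd|/(εs + |εd|) = 0.3.

Consumer share = 0.7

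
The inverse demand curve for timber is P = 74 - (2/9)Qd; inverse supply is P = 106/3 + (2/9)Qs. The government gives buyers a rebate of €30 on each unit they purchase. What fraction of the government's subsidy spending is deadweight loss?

Pre-subsidy: 74 - (2/9)Q = 106/3 + (2/9)Q gives Q* = 87 and P* = 164/3.
With the rebate, buyers effectively pay Pb = Ps − 30, where Ps is the price sellers receive.
On the curves, Pb = 74 - (2/9)Q and Ps = 106/3 + (2/9)Q; the wedge Ps − Pb = 30 gives 106/3 + (2/9)Q − (74 - (2/9)Q) = 30, so Q' = 154.5.
Then Pb = 74 − (2/9)·154.5 = 119/3 and Ps = 106/3 + (2/9)·154.5 = 209/3.
ΔCS = ½(87 + 154.5)(164/3 − 119/3) = 1811.25; ΔPS = ½(87 + 154.5)(209/3 − 164/3) = 1811.25.
Government spending = 30 × 154.5 = 4635.
DWL = ½ × 30 × (154.5 − 87) = 1012.5; fraction = 1012.5 / 4635 = 45/206.

DWL / government spending = 45/206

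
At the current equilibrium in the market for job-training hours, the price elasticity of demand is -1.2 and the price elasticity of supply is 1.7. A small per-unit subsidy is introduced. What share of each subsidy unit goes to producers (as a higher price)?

Producer share = 12/29

For a small subsidy around the equilibrium, the benefit split depends on the relative slopes, which at a point are proportional to the elasticities.
Buyer share = εs/(εs + |εd|) = 1.7/(1.7 + 1.2) = 17/29; seller share = |εd|/(εs + |εd|) = 12/29.
So producers capture 12/29 of the subsidy.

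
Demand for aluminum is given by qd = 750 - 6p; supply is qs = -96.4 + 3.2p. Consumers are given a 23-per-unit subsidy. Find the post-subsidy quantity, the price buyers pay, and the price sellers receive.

Pre-subsidy: 750 - 6p = -96.4 + 3.2p gives p* = 92, q* = 198.
With the rebate, buyers effectively pay pb = ps − 23, where ps is the price sellers receive.
Demand in terms of ps becomes qd = 750 − 6(ps − 23) = 888 - 6ps. Setting this equal to supply: 888 - 6ps = -96.4 + 3.2ps, so ps = 107.
Buyers pay pb = 107 − 23 = 84; q' = -96.4 + 3.2·107 = 246.

q' = 246; buyers pay 84; sellers receive 107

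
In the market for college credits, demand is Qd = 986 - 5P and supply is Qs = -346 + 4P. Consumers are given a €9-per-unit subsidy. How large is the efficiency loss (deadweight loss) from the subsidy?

Deadweight loss = €90

Pre-subsidy: 986 - 5P = -346 + 4P gives P* = 148, Q* = 246.
With the rebate, buyers effectively pay Pb = Ps − 9, where Ps is the price sellers receive.
Demand in terms of Ps becomes Qd = 986 − 5(Ps − 9) = 1031 - 5Ps. Setting this equal to supply: 1031 - 5Ps = -346 + 4Ps, so Ps = 153.
Buyers pay Pb = 153 − 9 = 144; Q' = -346 + 4·153 = 266.
The subsidy expands output by 266 − 246 = 20 past the efficient level; on those units the gap between marginal cost and willingness to pay runs from 0 up to 9.
DWL = ½ × 9 × 20 = 90.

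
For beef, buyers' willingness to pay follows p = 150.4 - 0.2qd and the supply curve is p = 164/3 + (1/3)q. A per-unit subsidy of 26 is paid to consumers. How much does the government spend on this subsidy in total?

Government cost = 5934.5

Pre-subsidy: 150.4 - 0.2q = 164/3 + (1/3)q gives q* = 179.5 and p* = 114.5.
With the rebate, buyers effectively pay pb = ps − 26, where ps is the price sellers receive.
On the curves, pb = 150.4 - 0.2q and ps = 164/3 + (1/3)q; the wedge ps − pb = 26 gives 164/3 + (1/3)q − (150.4 - 0.2q) = 26, so q' = 228.25.
Then pb = 150.4 − 0.2·228.25 = 104.75 and ps = 164/3 + (1/3)·228.25 = 130.75.
Government outlay = subsidy × quantity = 26 × 228.25 = 5934.5.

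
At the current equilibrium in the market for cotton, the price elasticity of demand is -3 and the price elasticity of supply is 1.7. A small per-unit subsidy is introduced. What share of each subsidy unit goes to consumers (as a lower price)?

For a small subsidy around the equilibrium, the benefit split depends on the relative slopes, which at a point are proportional to the elasticities.
Buyer share = εs/(εs + |εd|) = 1.7/(1.7 + 3) = 17/47; seller share = |εd|/(εs + |εd|) = 30/47.

Consumer share = 17/47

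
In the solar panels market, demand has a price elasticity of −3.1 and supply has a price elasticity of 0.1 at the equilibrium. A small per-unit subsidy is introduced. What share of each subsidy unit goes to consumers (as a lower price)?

For a small subsidy around the equilibrium, the benefit split depends on the relative slopes, which at a point are proportional to the elasticities.
Buyer share = εs/(εs + |εd|) = 0.1/(0.1 + 3.1) = 0.03125; seller share = |εd|/(εs + |εd|) = 0.96875.

Consumer share = 0.03125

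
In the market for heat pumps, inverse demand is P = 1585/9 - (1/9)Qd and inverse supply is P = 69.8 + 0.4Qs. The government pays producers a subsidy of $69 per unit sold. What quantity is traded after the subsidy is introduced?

Q' = 343

Pre-subsidy: 1585/9 - (1/9)Q = 69.8 + 0.4Q gives Q* = 208 and P* = 153.
With the subsidy, sellers receive Ps = Pb + 69 for each unit, where Pb is the price buyers pay.
On the curves, Pb = 1585/9 - (1/9)Q and Ps = 69.8 + 0.4Q; the wedge Ps − Pb = 69 gives 69.8 + 0.4Q − (1585/9 - (1/9)Q) = 69, so Q' = 343.
Then Pb = 1585/9 − (1/9)·343 = 138 and Ps = 69.8 + 0.4·343 = 207.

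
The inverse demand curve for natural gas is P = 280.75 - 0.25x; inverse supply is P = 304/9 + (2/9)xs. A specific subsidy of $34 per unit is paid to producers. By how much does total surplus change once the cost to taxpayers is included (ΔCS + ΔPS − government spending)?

Net change in total surplus = -$1224

Pre-subsidy: 280.75 - 0.25x = 304/9 + (2/9)x gives x* = 523 and P* = 150.
With the subsidy, sellers receive Ps = Pb + 34 for each unit, where Pb is the price buyers pay.
On the curves, Pb = 280.75 - 0.25x and Ps = 304/9 + (2/9)x; the wedge Ps − Pb = 34 gives 304/9 + (2/9)x − (280.75 - 0.25x) = 34, so x' = 595.
Then Pb = 280.75 − 0.25·595 = 132 and Ps = 304/9 + (2/9)·595 = 166.
ΔCS = ½(523 + 595)(150 − 132) = 10062; ΔPS = ½(523 + 595)(166 − 150) = 8944.
Government spending = 34 × 595 = 20230.
Net change = 10062 + 8944 − 20230 = -1224. The loss equals the DWL triangle ½·34·72.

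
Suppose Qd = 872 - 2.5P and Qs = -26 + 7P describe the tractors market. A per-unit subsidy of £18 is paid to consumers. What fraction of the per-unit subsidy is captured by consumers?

Pre-subsidy: 872 - 2.5P = -26 + 7P gives P* = 1796/19, Q* = 12078/19.
With the rebate, buyers effectively pay Pb = Ps − 18, where Ps is the price sellers receive.
Demand in terms of Ps becomes Qd = 872 − 2.5(Ps − 18) = 917 - 2.5Ps. Setting this equal to supply: 917 - 2.5Ps = -26 + 7Ps, so Ps = 1886/19.
Buyers pay Pb = 1886/19 − 18 = 1544/19; Q' = -26 + 7·(1886/19) = 12708/19.
Buyers' price falls by P* − Pb = 1796/19 − 1544/19 = 252/19; sellers' price rises by Ps − P* = 1886/19 − 1796/19 = 90/19.
So consumers capture (252/19)/18 = 14/19 of each unit of subsidy.

Consumer share = 14/19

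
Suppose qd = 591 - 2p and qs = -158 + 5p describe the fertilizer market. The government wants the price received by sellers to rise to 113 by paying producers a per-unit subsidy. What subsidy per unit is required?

Required subsidy s = 21 per unit

At a seller price of 113, quantity supplied is -158 + 5·113 = 407.
Buyers absorb 407 only when they pay pb with 591 − 2·pb = 407, i.e. pb = 92.
s = ps − pb = 113 − 92 = 21.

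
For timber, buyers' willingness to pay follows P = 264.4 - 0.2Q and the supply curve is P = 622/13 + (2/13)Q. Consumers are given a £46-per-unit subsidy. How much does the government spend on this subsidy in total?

Pre-subsidy: 264.4 - 0.2Q = 622/13 + (2/13)Q gives Q* = 612 and P* = 142.
With the rebate, buyers effectively pay Pb = Ps − 46, where Ps is the price sellers receive.
On the curves, Pb = 264.4 - 0.2Q and Ps = 622/13 + (2/13)Q; the wedge Ps − Pb = 46 gives 622/13 + (2/13)Q − (264.4 - 0.2Q) = 46, so Q' = 742.
Then Pb = 264.4 − 0.2·742 = 116 and Ps = 622/13 + (2/13)·742 = 162.
Government outlay = subsidy × quantity = 46 × 742 = 34132.

Government cost = £34132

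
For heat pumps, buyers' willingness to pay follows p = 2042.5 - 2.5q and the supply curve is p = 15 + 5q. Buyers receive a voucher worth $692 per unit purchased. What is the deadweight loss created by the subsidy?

Pre-subsidy: 2042.5 - 2.5q = 15 + 5q gives q* = 811/3 and p* = 4100/3.
With the rebate, buyers effectively pay pb = ps − 692, where ps is the price sellers receive.
On the curves, pb = 2042.5 - 2.5q and ps = 15 + 5q; the wedge ps − pb = 692 gives 15 + 5q − (2042.5 - 2.5q) = 692, so q' = 362.6.
Then pb = 2042.5 − 2.5·362.6 = 1136 and ps = 15 + 5·362.6 = 1828.
The subsidy expands output by 362.6 − 811/3 = 1384/15 past the efficient level; on those units the gap between marginal cost and willingness to pay runs from 0 up to 692.
DWL = ½ × 692 × 1384/15 = 478864/15.

Deadweight loss = 478864/15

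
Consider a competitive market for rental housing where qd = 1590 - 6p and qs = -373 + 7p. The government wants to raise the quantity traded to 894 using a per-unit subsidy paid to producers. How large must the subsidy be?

Required subsidy s = 65 per unit

At q = 894, invert demand for the buyer price: pb = (1590 − 894)/6 = 116; invert supply for the seller price: ps = (894 − (-373))/7 = 181.
The subsidy must fill the gap: s = ps − pb = 181 − 116 = 65.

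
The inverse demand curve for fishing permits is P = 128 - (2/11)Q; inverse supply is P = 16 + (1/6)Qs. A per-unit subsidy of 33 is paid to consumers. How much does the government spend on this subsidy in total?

Pre-subsidy: 128 - (2/11)Q = 16 + (1/6)Q gives Q* = 7392/23 and P* = 1600/23.
With the rebate, buyers effectively pay Pb = Ps − 33, where Ps is the price sellers receive.
On the curves, Pb = 128 - (2/11)Q and Ps = 16 + (1/6)Q; the wedge Ps − Pb = 33 gives 16 + (1/6)Q − (128 - (2/11)Q) = 33, so Q' = 9570/23.
Then Pb = 128 − (2/11)·(9570/23) = 1204/23 and Ps = 16 + (1/6)·(9570/23) = 1963/23.
Government outlay = subsidy × quantity = 33 × 9570/23 = 315810/23.

Government cost = 315810/23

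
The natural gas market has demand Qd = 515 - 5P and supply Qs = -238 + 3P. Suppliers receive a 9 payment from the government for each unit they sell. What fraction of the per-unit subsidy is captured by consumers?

Pre-subsidy: 515 - 5P = -238 + 3P gives P* = 94.125, Q* = 44.375.
With the subsidy, sellers receive Ps = Pb + 9 for each unit, where Pb is the price buyers pay.
Supply in terms of Pb becomes Qs = -238 + 3(Pb + 9) = -211 + 3Pb. Setting this equal to demand: 515 - 5Pb = -211 + 3Pb, so Pb = 90.75.
Sellers receive Ps = 90.75 + 9 = 99.75; Q' = 515 − 5·90.75 = 61.25.
Buyers' price falls by P* − Pb = 94.125 − 90.75 = 3.375; sellers' price rises by Ps − P* = 99.75 − 94.125 = 5.625.
So consumers capture 3.375/9 = 0.375 of each unit of subsidy.

Consumer share = 0.375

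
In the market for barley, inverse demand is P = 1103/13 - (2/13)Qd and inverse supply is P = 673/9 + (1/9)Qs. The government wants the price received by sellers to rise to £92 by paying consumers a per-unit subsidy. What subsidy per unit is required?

Required subsidy s = £31 per unit

At a seller price of 92, quantity supplied is -673 + 9·92 = 155.
Buyers absorb 155 only when they pay Pb = 1103/13 − (2/13)·155 = 61.
s = Ps − Pb = 92 − 61 = 31.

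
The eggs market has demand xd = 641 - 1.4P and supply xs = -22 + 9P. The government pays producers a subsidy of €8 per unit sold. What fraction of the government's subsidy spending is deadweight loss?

DWL / government spending = 252/29195

Pre-subsidy: 641 - 1.4P = -22 + 9P gives P* = 63.75, x* = 551.75.
With the subsidy, sellers receive Ps = Pb + 8 for each unit, where Pb is the price buyers pay.
Supply in terms of Pb becomes xs = -22 + 9(Pb + 8) = 50 + 9Pb. Setting this equal to demand: 641 - 1.4Pb = 50 + 9Pb, so Pb = 2955/52.
Sellers receive Ps = 2955/52 + 8 = 3371/52; x' = 641 − 1.4·(2955/52) = 29195/52.
ΔCS = ½(551.75 + 29195/52)(63.75 − 2955/52) = 1302435/338; ΔPS = ½(551.75 + 29195/52)(3371/52 − 63.75) = 202601/338.
Government spending = 8 × 29195/52 = 58390/13.
DWL = ½ × 8 × (29195/52 − 551.75) = 504/13; fraction = (504/13) / (58390/13) = 252/29195.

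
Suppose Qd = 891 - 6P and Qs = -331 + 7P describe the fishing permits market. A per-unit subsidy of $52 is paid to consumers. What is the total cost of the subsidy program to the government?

Pre-subsidy: 891 - 6P = -331 + 7P gives P* = 94, Q* = 327.
With the rebate, buyers effectively pay Pb = Ps − 52, where Ps is the price sellers receive.
Demand in terms of Ps becomes Qd = 891 − 6(Ps − 52) = 1203 - 6Ps. Setting this equal to supply: 1203 - 6Ps = -331 + 7Ps, so Ps = 118.
Buyers pay Pb = 118 − 52 = 66; Q' = -331 + 7·118 = 495.
Government outlay = subsidy × quantity = 52 × 495 = 25740.

Government cost = $25740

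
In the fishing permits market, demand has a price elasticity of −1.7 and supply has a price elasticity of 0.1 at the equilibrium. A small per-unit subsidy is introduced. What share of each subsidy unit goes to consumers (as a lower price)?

Consumer share = 1/18

For a small subsidy around the equilibrium, the benefit split depends on the relative slopes, which at a point are proportional to the elasticities.
Buyer share = εs/(εs + |εd|) = 0.1/(0.1 + 1.7) = 1/18; seller share = |εd|/(εs + |εd|) = 17/18.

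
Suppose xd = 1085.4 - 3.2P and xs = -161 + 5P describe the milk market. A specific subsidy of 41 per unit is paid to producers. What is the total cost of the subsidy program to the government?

Pre-subsidy: 1085.4 - 3.2P = -161 + 5P gives P* = 152, x* = 599.
With the subsidy, sellers receive Ps = Pb + 41 for each unit, where Pb is the price buyers pay.
Supply in terms of Pb becomes xs = -161 + 5(Pb + 41) = 44 + 5Pb. Setting this equal to demand: 1085.4 - 3.2Pb = 44 + 5Pb, so Pb = 127.
Sellers receive Ps = 127 + 41 = 168; x' = 1085.4 − 3.2·127 = 679.
Government outlay = subsidy × quantity = 41 × 679 = 27839.

Government cost = 27839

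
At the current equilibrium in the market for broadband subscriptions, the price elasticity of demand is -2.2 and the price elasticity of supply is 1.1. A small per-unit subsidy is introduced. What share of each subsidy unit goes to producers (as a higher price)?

For a small subsidy around the equilibrium, the benefit split depends on the relative slopes, which at a point are proportional to the elasticities.
Buyer share = εs/(εs + |εd|) = 1.1/(1.1 + 2.2) = 1/3; seller share = |εd|/(εs + |εd|) = 2/3.
So producers capture 2/3 of the subsidy.

Producer share = 2/3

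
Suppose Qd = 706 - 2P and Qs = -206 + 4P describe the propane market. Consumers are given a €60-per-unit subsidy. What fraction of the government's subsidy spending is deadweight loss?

Pre-subsidy: 706 - 2P = -206 + 4P gives P* = 152, Q* = 402.
With the rebate, buyers effectively pay Pb = Ps − 60, where Ps is the price sellers receive.
Demand in terms of Ps becomes Qd = 706 − 2(Ps − 60) = 826 - 2Ps. Setting this equal to supply: 826 - 2Ps = -206 + 4Ps, so Ps = 172.
Buyers pay Pb = 172 − 60 = 112; Q' = -206 + 4·172 = 482.
ΔCS = ½(402 + 482)(152 − 112) = 17680; ΔPS = ½(402 + 482)(172 − 152) = 8840.
Government spending = 60 × 482 = 28920.
DWL = ½ × 60 × (482 − 402) = 2400; fraction = 2400 / 28920 = 20/241.

DWL / government spending = 20/241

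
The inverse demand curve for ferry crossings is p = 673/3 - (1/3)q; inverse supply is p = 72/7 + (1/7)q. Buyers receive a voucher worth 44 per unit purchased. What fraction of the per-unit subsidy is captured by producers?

Pre-subsidy: 673/3 - (1/3)q = 72/7 + (1/7)q gives q* = 449.5 and p* = 74.5.
With the rebate, buyers effectively pay pb = ps − 44, where ps is the price sellers receive.
On the curves, pb = 673/3 - (1/3)q and ps = 72/7 + (1/7)q; the wedge ps − pb = 44 gives 72/7 + (1/7)q − (673/3 - (1/3)q) = 44, so q' = 541.9.
Then pb = 673/3 − (1/3)·541.9 = 43.7 and ps = 72/7 + (1/7)·541.9 = 87.7.
Buyers' price falls by p* − pb = 74.5 − 43.7 = 30.8; sellers' price rises by ps − p* = 87.7 − 74.5 = 13.2.
So producers capture 13.2/44 = 0.3 of each unit of subsidy.

Producer share = 0.3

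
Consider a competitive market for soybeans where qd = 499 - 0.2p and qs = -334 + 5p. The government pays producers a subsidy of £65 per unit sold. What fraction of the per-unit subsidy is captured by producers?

Producer share = 1/26

Pre-subsidy: 499 - 0.2p = -334 + 5p gives p* = 4165/26, q* = 12141/26.
With the subsidy, sellers receive ps = pb + 65 for each unit, where pb is the price buyers pay.
Supply in terms of pb becomes qs = -334 + 5(pb + 65) = -9 + 5pb. Setting this equal to demand: 499 - 0.2pb = -9 + 5pb, so pb = 1270/13.
Sellers receive ps = 1270/13 + 65 = 2115/13; q' = 499 − 0.2·(1270/13) = 6233/13.
Buyers' price falls by p* − pb = 4165/26 − 1270/13 = 62.5; sellers' price rises by ps − p* = 2115/13 − 4165/26 = 2.5.
So producers capture 2.5/65 = 1/26 of each unit of subsidy.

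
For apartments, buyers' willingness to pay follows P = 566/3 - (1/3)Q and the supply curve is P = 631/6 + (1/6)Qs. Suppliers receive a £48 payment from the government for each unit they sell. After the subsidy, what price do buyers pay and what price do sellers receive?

Buyers pay £101; sellers receive £149

Pre-subsidy: 566/3 - (1/3)Q = 631/6 + (1/6)Q gives Q* = 167 and P* = 133.
With the subsidy, sellers receive Ps = Pb + 48 for each unit, where Pb is the price buyers pay.
On the curves, Pb = 566/3 - (1/3)Q and Ps = 631/6 + (1/6)Q; the wedge Ps − Pb = 48 gives 631/6 + (1/6)Q − (566/3 - (1/3)Q) = 48, so Q' = 263.
Then Pb = 566/3 − (1/3)·263 = 101 and Ps = 631/6 + (1/6)·263 = 149.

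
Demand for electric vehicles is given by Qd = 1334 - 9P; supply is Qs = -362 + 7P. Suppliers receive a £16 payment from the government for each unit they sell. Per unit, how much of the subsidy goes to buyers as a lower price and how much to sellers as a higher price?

Buyers gain £7 per unit; sellers gain £9 per unit

Pre-subsidy: 1334 - 9P = -362 + 7P gives P* = 106, Q* = 380.
With the subsidy, sellers receive Ps = Pb + 16 for each unit, where Pb is the price buyers pay.
Supply in terms of Pb becomes Qs = -362 + 7(Pb + 16) = -250 + 7Pb. Setting this equal to demand: 1334 - 9Pb = -250 + 7Pb, so Pb = 99.
Sellers receive Ps = 99 + 16 = 115; Q' = 1334 − 9·99 = 443.
Buyers' price falls by P* − Pb = 106 − 99 = 7; sellers' price rises by Ps − P* = 115 − 106 = 9.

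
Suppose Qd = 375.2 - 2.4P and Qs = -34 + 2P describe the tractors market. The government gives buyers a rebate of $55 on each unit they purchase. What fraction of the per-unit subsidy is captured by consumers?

Pre-subsidy: 375.2 - 2.4P = -34 + 2P gives P* = 93, Q* = 152.
With the rebate, buyers effectively pay Pb = Ps − 55, where Ps is the price sellers receive.
Demand in terms of Ps becomes Qd = 375.2 − 2.4(Ps − 55) = 507.2 - 2.4Ps. Setting this equal to supply: 507.2 - 2.4Ps = -34 + 2Ps, so Ps = 123.
Buyers pay Pb = 123 − 55 = 68; Q' = -34 + 2·123 = 212.
Buyers' price falls by P* − Pb = 93 − 68 = 25; sellers' price rises by Ps − P* = 123 − 93 = 30.
So consumers capture 25/55 = 5/11 of each unit of subsidy.

Consumer share = 5/11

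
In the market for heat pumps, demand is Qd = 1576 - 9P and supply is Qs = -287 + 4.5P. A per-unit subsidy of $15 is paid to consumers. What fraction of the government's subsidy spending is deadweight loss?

DWL / government spending = 45/758

Pre-subsidy: 1576 - 9P = -287 + 4.5P gives P* = 138, Q* = 334.
With the rebate, buyers effectively pay Pb = Ps − 15, where Ps is the price sellers receive.
Demand in terms of Ps becomes Qd = 1576 − 9(Ps − 15) = 1711 - 9Ps. Setting this equal to supply: 1711 - 9Ps = -287 + 4.5Ps, so Ps = 148.
Buyers pay Pb = 148 − 15 = 133; Q' = -287 + 4.5·148 = 379.
ΔCS = ½(334 + 379)(138 − 133) = 1782.5; ΔPS = ½(334 + 379)(148 − 138) = 3565.
Government spending = 15 × 379 = 5685.
DWL = ½ × 15 × (379 − 334) = 337.5; fraction = 337.5 / 5685 = 45/758.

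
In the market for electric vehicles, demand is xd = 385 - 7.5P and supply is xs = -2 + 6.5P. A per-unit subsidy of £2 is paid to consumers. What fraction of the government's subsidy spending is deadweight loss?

DWL / government spending = 39/2068

Pre-subsidy: 385 - 7.5P = -2 + 6.5P gives P* = 387/14, x* = 4975/28.
With the rebate, buyers effectively pay Pb = Ps − 2, where Ps is the price sellers receive.
Demand in terms of Ps becomes xd = 385 − 7.5(Ps − 2) = 400 - 7.5Ps. Setting this equal to supply: 400 - 7.5Ps = -2 + 6.5Ps, so Ps = 201/7.
Buyers pay Pb = 201/7 − 2 = 187/7; x' = -2 + 6.5·(201/7) = 2585/14.
ΔCS = ½(4975/28 + 2585/14)(387/14 − 187/7) = 131885/784; ΔPS = ½(4975/28 + 2585/14)(201/7 − 387/14) = 152175/784.
Government spending = 2 × 2585/14 = 2585/7.
DWL = ½ × 2 × (2585/14 − 4975/28) = 195/28; fraction = (195/28) / (2585/7) = 39/2068.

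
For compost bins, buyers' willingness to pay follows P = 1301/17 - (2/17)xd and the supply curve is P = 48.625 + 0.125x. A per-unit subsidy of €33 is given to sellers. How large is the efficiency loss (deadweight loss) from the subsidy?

Deadweight loss = €2244

Pre-subsidy: 1301/17 - (2/17)x = 48.625 + 0.125x gives x* = 115 and P* = 63.
With the subsidy, sellers receive Ps = Pb + 33 for each unit, where Pb is the price buyers pay.
On the curves, Pb = 1301/17 - (2/17)x and Ps = 48.625 + 0.125x; the wedge Ps − Pb = 33 gives 48.625 + 0.125x − (1301/17 - (2/17)x) = 33, so x' = 251.
Then Pb = 1301/17 − (2/17)·251 = 47 and Ps = 48.625 + 0.125·251 = 80.
The subsidy expands output by 251 − 115 = 136 past the efficient level; on those units the gap between marginal cost and willingness to pay runs from 0 up to 33.
DWL = ½ × 33 × 136 = 2244.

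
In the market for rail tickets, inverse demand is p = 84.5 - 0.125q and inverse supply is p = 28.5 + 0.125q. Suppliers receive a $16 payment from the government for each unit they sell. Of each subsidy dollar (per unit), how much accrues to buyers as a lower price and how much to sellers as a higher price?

Buyers gain $8 per unit; sellers gain $8 per unit

Pre-subsidy: 84.5 - 0.125q = 28.5 + 0.125q gives q* = 224 and p* = 56.5.
With the subsidy, sellers receive ps = pb + 16 for each unit, where pb is the price buyers pay.
On the curves, pb = 84.5 - 0.125q and ps = 28.5 + 0.125q; the wedge ps − pb = 16 gives 28.5 + 0.125q − (84.5 - 0.125q) = 16, so q' = 288.
Then pb = 84.5 − 0.125·288 = 48.5 and ps = 28.5 + 0.125·288 = 64.5.
Buyers' price falls by p* − pb = 56.5 − 48.5 = 8; sellers' price rises by ps − p* = 64.5 − 56.5 = 8.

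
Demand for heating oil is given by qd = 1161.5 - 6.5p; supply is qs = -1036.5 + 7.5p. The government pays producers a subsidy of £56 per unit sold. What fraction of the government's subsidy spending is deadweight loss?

Pre-subsidy: 1161.5 - 6.5p = -1036.5 + 7.5p gives p* = 157, q* = 141.
With the subsidy, sellers receive ps = pb + 56 for each unit, where pb is the price buyers pay.
Supply in terms of pb becomes qs = -1036.5 + 7.5(pb + 56) = -616.5 + 7.5pb. Setting this equal to demand: 1161.5 - 6.5pb = -616.5 + 7.5pb, so pb = 127.
Sellers receive ps = 127 + 56 = 183; q' = 1161.5 − 6.5·127 = 336.
ΔCS = ½(141 + 336)(157 − 127) = 7155; ΔPS = ½(141 + 336)(183 − 157) = 6201.
Government spending = 56 × 336 = 18816.
DWL = ½ × 56 × (336 − 141) = 5460; fraction = 5460 / 18816 = 65/224.

DWL / government spending = 65/224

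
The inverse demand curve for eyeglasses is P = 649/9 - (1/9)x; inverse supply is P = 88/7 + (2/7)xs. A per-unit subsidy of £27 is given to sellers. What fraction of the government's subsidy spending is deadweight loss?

Pre-subsidy: 649/9 - (1/9)x = 88/7 + (2/7)x gives x* = 150.04 and P* = 55.44.
With the subsidy, sellers receive Ps = Pb + 27 for each unit, where Pb is the price buyers pay.
On the curves, Pb = 649/9 - (1/9)x and Ps = 88/7 + (2/7)x; the wedge Ps − Pb = 27 gives 88/7 + (2/7)x − (649/9 - (1/9)x) = 27, so x' = 218.08.
Then Pb = 649/9 − (1/9)·218.08 = 47.88 and Ps = 88/7 + (2/7)·218.08 = 74.88.
ΔCS = ½(150.04 + 218.08)(55.44 − 47.88) = 1391.4936; ΔPS = ½(150.04 + 218.08)(74.88 − 55.44) = 3578.1264.
Government spending = 27 × 218.08 = 5888.16.
DWL = ½ × 27 × (218.08 − 150.04) = 918.54; fraction = 918.54 / 5888.16 = 1701/10904.

DWL / government spending = 1701/10904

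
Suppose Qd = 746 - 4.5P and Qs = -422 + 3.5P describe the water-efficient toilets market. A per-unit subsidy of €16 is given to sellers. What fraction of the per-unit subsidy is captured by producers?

Producer share = 0.5625

Pre-subsidy: 746 - 4.5P = -422 + 3.5P gives P* = 146, Q* = 89.
With the subsidy, sellers receive Ps = Pb + 16 for each unit, where Pb is the price buyers pay.
Supply in terms of Pb becomes Qs = -422 + 3.5(Pb + 16) = -366 + 3.5Pb. Setting this equal to demand: 746 - 4.5Pb = -366 + 3.5Pb, so Pb = 139.
Sellers receive Ps = 139 + 16 = 155; Q' = 746 − 4.5·139 = 120.5.
Buyers' price falls by P* − Pb = 146 − 139 = 7; sellers' price rises by Ps − P* = 155 − 146 = 9.
So producers capture 9/16 = 0.5625 of each unit of subsidy.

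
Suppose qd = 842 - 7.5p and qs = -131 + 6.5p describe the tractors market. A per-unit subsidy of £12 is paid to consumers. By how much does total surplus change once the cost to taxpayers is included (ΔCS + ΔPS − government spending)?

Pre-subsidy: 842 - 7.5p = -131 + 6.5p gives p* = 69.5, q* = 320.75.
With the rebate, buyers effectively pay pb = ps − 12, where ps is the price sellers receive.
Demand in terms of ps becomes qd = 842 − 7.5(ps − 12) = 932 - 7.5ps. Setting this equal to supply: 932 - 7.5ps = -131 + 6.5ps, so ps = 1063/14.
Buyers pay pb = 1063/14 − 12 = 895/14; q' = -131 + 6.5·(1063/14) = 10151/28.
ΔCS = ½(320.75 + 10151/28)(69.5 − 895/14) = 186537/98; ΔPS = ½(320.75 + 10151/28)(1063/14 − 69.5) = 215235/98.
Government spending = 12 × 10151/28 = 30453/7.
Net change = 186537/98 + 215235/98 − 30453/7 = -1755/7. The loss equals the DWL triangle ½·12·585/14.

Net change in total surplus = -1755/7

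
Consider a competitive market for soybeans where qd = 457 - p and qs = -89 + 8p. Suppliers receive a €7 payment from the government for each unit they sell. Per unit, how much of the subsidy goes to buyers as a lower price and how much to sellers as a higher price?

Buyers gain 56/9 per unit; sellers gain 7/9 per unit

Pre-subsidy: 457 - p = -89 + 8p gives p* = 182/3, q* = 1189/3.
With the subsidy, sellers receive ps = pb + 7 for each unit, where pb is the price buyers pay.
Supply in terms of pb becomes qs = -89 + 8(pb + 7) = -33 + 8pb. Setting this equal to demand: 457 - pb = -33 + 8pb, so pb = 490/9.
Sellers receive ps = 490/9 + 7 = 553/9; q' = 457 − 1·(490/9) = 3623/9.
Buyers' price falls by p* − pb = 182/3 − 490/9 = 56/9; sellers' price rises by ps − p* = 553/9 − 182/3 = 7/9.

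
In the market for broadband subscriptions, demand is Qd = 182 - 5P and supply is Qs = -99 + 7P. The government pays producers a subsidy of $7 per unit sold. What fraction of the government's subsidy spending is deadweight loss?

DWL / government spending = 0.11962890625

Pre-subsidy: 182 - 5P = -99 + 7P gives P* = 281/12, Q* = 779/12.
With the subsidy, sellers receive Ps = Pb + 7 for each unit, where Pb is the price buyers pay.
Supply in terms of Pb becomes Qs = -99 + 7(Pb + 7) = -50 + 7Pb. Setting this equal to demand: 182 - 5Pb = -50 + 7Pb, so Pb = 58/3.
Sellers receive Ps = 58/3 + 7 = 79/3; Q' = 182 − 5·(58/3) = 256/3.
ΔCS = ½(779/12 + 256/3)(281/12 − 58/3) = 29449/96; ΔPS = ½(779/12 + 256/3)(79/3 − 281/12) = 21035/96.
Government spending = 7 × 256/3 = 1792/3.
DWL = ½ × 7 × (256/3 − 779/12) = 1715/24; fraction = (1715/24) / (1792/3) = 0.11962890625.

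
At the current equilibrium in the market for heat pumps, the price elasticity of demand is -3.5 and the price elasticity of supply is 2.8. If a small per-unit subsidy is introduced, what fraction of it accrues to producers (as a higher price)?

For a small subsidy around the equilibrium, the benefit split depends on the relative slopes, which at a point are proportional to the elasticities.
Buyer share = εs/(εs + |εd|) = 2.8/(2.8 + 3.5) = 4/9; seller share = |εd|/(εs + |εd|) = 5/9.
So producers capture 5/9 of the subsidy.

Producer share = 5/9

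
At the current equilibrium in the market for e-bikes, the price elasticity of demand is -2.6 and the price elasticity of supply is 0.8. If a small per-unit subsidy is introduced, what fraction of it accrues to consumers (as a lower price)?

Consumer share = 4/17

For a small subsidy around the equilibrium, the benefit split depends on the relative slopes, which at a point are proportional to the elasticities.
Buyer share = εs/(εs + |εd|) = 0.8/(0.8 + 2.6) = 4/17; seller share = |εd|/(εs + |εd|) = 13/17.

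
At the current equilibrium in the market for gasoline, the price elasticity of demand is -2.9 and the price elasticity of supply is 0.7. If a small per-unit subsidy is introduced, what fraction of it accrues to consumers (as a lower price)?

Consumer share = 7/36

For a small subsidy around the equilibrium, the benefit split depends on the relative slopes, which at a point are proportional to the elasticities.
Buyer share = εs/(εs + |εd|) = 0.7/(0.7 + 2.9) = 7/36; seller share = |εd|/(εs + |εd|) = 29/36.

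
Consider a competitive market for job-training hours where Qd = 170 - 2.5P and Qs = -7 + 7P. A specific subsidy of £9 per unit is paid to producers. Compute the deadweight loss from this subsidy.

Deadweight loss = 2835/38

Pre-subsidy: 170 - 2.5P = -7 + 7P gives P* = 354/19, Q* = 2345/19.
With the subsidy, sellers receive Ps = Pb + 9 for each unit, where Pb is the price buyers pay.
Supply in terms of Pb becomes Qs = -7 + 7(Pb + 9) = 56 + 7Pb. Setting this equal to demand: 170 - 2.5Pb = 56 + 7Pb, so Pb = 12.
Sellers receive Ps = 12 + 9 = 21; Q' = 170 − 2.5·12 = 140.
The subsidy expands output by 140 − 2345/19 = 315/19 past the efficient level; on those units the gap between marginal cost and willingness to pay runs from 0 up to 9.
DWL = ½ × 9 × 315/19 = 2835/38.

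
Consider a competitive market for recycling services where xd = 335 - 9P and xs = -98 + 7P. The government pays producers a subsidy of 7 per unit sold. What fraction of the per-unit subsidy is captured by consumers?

Pre-subsidy: 335 - 9P = -98 + 7P gives P* = 27.0625, x* = 91.4375.
With the subsidy, sellers receive Ps = Pb + 7 for each unit, where Pb is the price buyers pay.
Supply in terms of Pb becomes xs = -98 + 7(Pb + 7) = -49 + 7Pb. Setting this equal to demand: 335 - 9Pb = -49 + 7Pb, so Pb = 24.
Sellers receive Ps = 24 + 7 = 31; x' = 335 − 9·24 = 119.
Buyers' price falls by P* − Pb = 27.0625 − 24 = 3.0625; sellers' price rises by Ps − P* = 31 − 27.0625 = 3.9375.
So consumers capture 3.0625/7 = 0.4375 of each unit of subsidy.

Consumer share = 0.4375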